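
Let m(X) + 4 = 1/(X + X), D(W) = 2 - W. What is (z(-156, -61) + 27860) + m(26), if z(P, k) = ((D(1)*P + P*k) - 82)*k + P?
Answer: -27989415/52 ≈ -5.3826e+5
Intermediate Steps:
m(X) = -4 + 1/(2*X) (m(X) = -4 + 1/(X + X) = -4 + 1/(2*X))
z(P, k) = P + k*(-82 + P + P*k) (z(P, k) = (((2 - 1*1)*P + P*k) - 82)*k + P = (((2 - 1)*P + P*k) - 82)*k + P = ((1*P + P*k) - 82)*k + P = ((P + P*k) - 82)*k + P = (-82 + P + P*k)*k + P = k*(-82 + P + P*k) + P = P + k*(-82 + P + P*k))
(z(-156, -61) + 27860) + m(26) = ((-156 - 82*(-61) - 156*(-61) - 156*(-61)²) + 27860) + (-4 + (½)/26) = ((-156 + 5002 + 9516 - 156*3721) + 27860) + (-4 + (½)*(1/26)) = ((-156 + 5002 + 9516 - 580476) + 27860) + (-4 + 1/52) = (-566114 + 27860) - 207/52 = -538254 - 207/52 = -27989415/52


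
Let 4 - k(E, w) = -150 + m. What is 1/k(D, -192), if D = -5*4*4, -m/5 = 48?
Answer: 1/394 ≈ 0.0025381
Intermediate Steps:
m = -240 (m = -5*48 = -240)
D = -80 (D = -20*4 = -80)
k(E, w) = 394 (k(E, w) = 4 - (-150 - 240) = 4 - 1*(-390) = 4 + 390 = 394)
1/k(D, -192) = 1/394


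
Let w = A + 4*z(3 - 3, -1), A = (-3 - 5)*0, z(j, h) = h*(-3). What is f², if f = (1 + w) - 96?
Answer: 6889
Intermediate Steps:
z(j, h) = -3*h
A = 0 (A = -8*0 = 0)
w = 12 (w = 0 + 4*(-3*(-1)) = 0 + 4*3 = 0 + 12 = 12)
f = -83 (f = (1 + 12) - 96 = 13 - 96 = -83)
f² = (-83)² = 6889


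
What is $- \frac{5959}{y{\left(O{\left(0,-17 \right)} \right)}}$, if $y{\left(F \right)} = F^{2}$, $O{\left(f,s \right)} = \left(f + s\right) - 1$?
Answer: $- \frac{5959}{324} \approx -18.392$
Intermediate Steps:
$O{\left(f,s \right)} = -1 + f + s$
$- \frac{5959}{y{\left(O{\left(0,-17 \right)} \right)}} = - \frac{5959}{\left(-1 + 0 - 17\right)^{2}} = - \frac{5959}{\left(-18\right)^{2}} = - \frac{5959}{324}$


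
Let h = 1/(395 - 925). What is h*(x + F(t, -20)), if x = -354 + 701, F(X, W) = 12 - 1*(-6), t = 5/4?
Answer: -73/106 ≈ -0.68868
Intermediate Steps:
t = 5/4 (t = 5*(¼) = 5/4 ≈ 1.2500)
F(X, W) = 18 (F(X, W) = 12 + 6 = 18)
x = 347
h = -1/530 (h = 1/(-530) = -1/530 ≈ -0.0018868)
h*(x + F(t, -20)) = -(347 + 18)/530 = -1/530*365 = -73/106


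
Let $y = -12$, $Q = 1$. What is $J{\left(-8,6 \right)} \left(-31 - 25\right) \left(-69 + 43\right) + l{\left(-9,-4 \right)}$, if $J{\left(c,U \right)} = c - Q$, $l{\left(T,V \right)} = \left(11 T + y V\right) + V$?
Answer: $-13159$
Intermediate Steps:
$l{\left(T,V \right)} = - 11 V + 11 T$ ($l{\left(T,V \right)} = \left(11 T - 12 V\right) + V = \left(- 12 V + 11 T\right) + V = - 11 V + 11 T$)
$J{\left(c,U \right)} = -1 + c$ ($J{\left(c,U \right)} = c - 1 = -1 + c$)
$J{\left(-8,6 \right)} \left(-31 - 25\right) \left(-69 + 43\right) + l{\left(-9,-4 \right)} = \left(-1 - 8\right) \left(-31 - 25\right) \left(-69 + 43\right) + \left(\left(-11\right) \left(-4\right) + 11 \left(-9\right)\right) = - 9 \left(\left(-56\right) \left(-26\right)\right) + \left(44 - 99\right) = \left(-9\right) 1456 - 55 = -13104 - 55 = -13159$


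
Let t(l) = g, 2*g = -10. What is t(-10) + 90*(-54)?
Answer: -4865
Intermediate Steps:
g = -5 (g = (1/2)*(-10) = -5)
t(l) = -5
t(-10) + 90*(-54) = -5 + 90*(-54) = -5 - 4860 = -4865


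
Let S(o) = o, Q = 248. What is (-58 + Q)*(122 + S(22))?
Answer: 27360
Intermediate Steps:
(-58 + Q)*(122 + S(22)) = (-58 + 248)*(122 + 22) = 190*144 = 27360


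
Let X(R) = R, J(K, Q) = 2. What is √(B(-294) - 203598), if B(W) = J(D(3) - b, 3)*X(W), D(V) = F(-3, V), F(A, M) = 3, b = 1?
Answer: I*√204186 ≈ 451.87*I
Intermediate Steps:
D(V) = 3
B(W) = 2*W
√(B(-294) - 203598) = √(2*(-294) - 203598) = √(-588 - 203598) = √(-204186) = I*√204186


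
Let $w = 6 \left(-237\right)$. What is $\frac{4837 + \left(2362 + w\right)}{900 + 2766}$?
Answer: $\frac{5777}{3666} \approx 1.5758$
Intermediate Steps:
$w = -1422$
$\frac{4837 + \left(2362 + w\right)}{900 + 2766} = \frac{4837 + \left(2362 - 1422\right)}{900 + 2766} = \frac{4837 + 940}{3666} = 5777 \cdot \frac{1}{3666} = \frac{5777}{3666}$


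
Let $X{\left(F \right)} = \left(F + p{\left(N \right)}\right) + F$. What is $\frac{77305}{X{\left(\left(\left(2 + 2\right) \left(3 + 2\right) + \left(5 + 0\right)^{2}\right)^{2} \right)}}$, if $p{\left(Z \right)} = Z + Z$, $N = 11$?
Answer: $\frac{77305}{4072} \approx 18.985$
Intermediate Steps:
$p{\left(Z \right)} = 2 Z$
$X{\left(F \right)} = 22 + 2 F$ ($X{\left(F \right)} = \left(F + 2 \cdot 11\right) + F = \left(F + 22\right) + F = \left(22 + F\right) + F = 22 + 2 F$)
$\frac{77305}{X{\left(\left(\left(2 + 2\right) \left(3 + 2\right) + \left(5 + 0\right)^{2}\right)^{2} \right)}} = \frac{77305}{22 + 2 \left(\left(2 + 2\right) \left(3 + 2\right) + \left(5 + 0\right)^{2}\right)^{2}} = \frac{77305}{22 + 2 \left(4 \cdot 5 + 5^{2}\right)^{2}} = \frac{77305}{22 + 2 \left(20 + 25\right)^{2}} = \frac{77305}{22 + 2 \cdot 45^{2}} = \frac{77305}{22 + 2 \cdot 2025} = \frac{77305}{22 + 4050} = \frac{77305}{4072}$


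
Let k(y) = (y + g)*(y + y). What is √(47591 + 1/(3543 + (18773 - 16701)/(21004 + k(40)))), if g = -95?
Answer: 2*√52522709909858682/2101073 ≈ 218.15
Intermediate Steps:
k(y) = 2*y*(-95 + y) (k(y) = (y - 95)*(y + y) = (-95 + y)*(2*y) = 2*y*(-95 + y))
√(47591 + 1/(3543 + (18773 - 16701)/(21004 + k(40)))) = √(47591 + 1/(3543 + (18773 - 16701)/(21004 + 2*40*(-95 + 40)))) = √(47591 + 1/(3543 + 2072/(21004 + 2*40*(-55)))) = √(47591 + 1/(3543 + 2072/(21004 - 4400))) = √(47591 + 1/(3543 + 2072/16604)) = √(47591 + 1/(3543 + 2072*(1/16604))) = √(47591 + 1/(3543 + 74/593)) = √(47591 + 1/(2101073/593)) = √(47591 + 593/2101073) = √(99992165736/2101073) = 2*√52522709909858682/2101073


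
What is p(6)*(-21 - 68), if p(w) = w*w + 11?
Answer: -4183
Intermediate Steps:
p(w) = 11 + w**2 (p(w) = w**2 + 11 = 11 + w**2)
p(6)*(-21 - 68) = (11 + 6**2)*(-21 - 68) = (11 + 36)*(-89) = 47*(-89) = -4183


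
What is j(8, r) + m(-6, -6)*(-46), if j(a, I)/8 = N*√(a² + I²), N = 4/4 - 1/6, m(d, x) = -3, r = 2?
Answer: 138 + 40*√17/3 ≈ 192.97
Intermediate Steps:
N = ⅚ (N = 4*(¼) - 1*⅙ = 1 - ⅙ = ⅚ ≈ 0.83333)
j(a, I) = 20*√(I² + a²)/3 (j(a, I) = 8*(5*√(a² + I²)/6) = 8*(5*√(I² + a²)/6) = 20*√(I² + a²)/3)
j(8, r) + m(-6, -6)*(-46) = 20*√(2² + 8²)/3 - 3*(-46) = 20*√(4 + 64)/3 + 138 = 20*√68/3 + 138 = 20*(2*√17)/3 + 138 = 40*√17/3 + 138 = 138 + 40*√17/3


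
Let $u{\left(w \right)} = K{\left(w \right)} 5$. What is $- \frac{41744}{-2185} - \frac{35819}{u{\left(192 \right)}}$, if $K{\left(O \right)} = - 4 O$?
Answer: $\frac{9542459}{335616} \approx 28.433$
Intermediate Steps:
$u{\left(w \right)} = - 20 w$ ($u{\left(w \right)} = - 4 w 5 = - 20 w$)
$- \frac{41744}{-2185} - \frac{35819}{u{\left(192 \right)}} = - \frac{41744}{-2185} - \frac{35819}{\left(-20\right) 192} = \left(-41744\right) \left(- \frac{1}{2185}\right) - \frac{35819}{-3840} = \frac{41744}{2185} - - \frac{35819}{3840} = \frac{41744}{2185} + \frac{35819}{3840} = \frac{9542459}{335616}$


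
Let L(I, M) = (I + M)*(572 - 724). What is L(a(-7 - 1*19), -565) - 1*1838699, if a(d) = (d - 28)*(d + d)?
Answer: -2179635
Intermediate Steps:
a(d) = 2*d*(-28 + d) (a(d) = (-28 + d)*(2*d) = 2*d*(-28 + d))
L(I, M) = -152*I - 152*M (L(I, M) = (I + M)*(-152) = -152*I - 152*M)
L(a(-7 - 1*19), -565) - 1*1838699 = (-304*(-7 - 1*19)*(-28 + (-7 - 1*19)) - 152*(-565)) - 1*1838699 = (-304*(-7 - 19)*(-28 + (-7 - 19)) + 85880) - 1838699 = (-304*(-26)*(-28 - 26) + 85880) - 1838699 = (-304*(-26)*(-54) + 85880) - 1838699 = (-152*2808 + 85880) - 1838699 = (-426816 + 85880) - 1838699 = -340936 - 1838699 = -2179635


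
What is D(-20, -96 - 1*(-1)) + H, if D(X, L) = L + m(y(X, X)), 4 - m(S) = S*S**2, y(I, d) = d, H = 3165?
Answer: 11074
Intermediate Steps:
m(S) = 4 - S**3 (m(S) = 4 - S*S**2 = 4 - S**3)
D(X, L) = 4 + L - X**3 (D(X, L) = L + (4 - X**3) = 4 + L - X**3)
D(-20, -96 - 1*(-1)) + H = (4 + (-96 - 1*(-1)) - 1*(-20)**3) + 3165 = (4 + (-96 + 1) - 1*(-8000)) + 3165 = (4 - 95 + 8000) + 3165 = 7909 + 3165 = 11074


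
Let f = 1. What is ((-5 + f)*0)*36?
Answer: 0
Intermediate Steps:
((-5 + f)*0)*36 = ((-5 + 1)*0)*36 = -4*0*36 = 0*36 = 0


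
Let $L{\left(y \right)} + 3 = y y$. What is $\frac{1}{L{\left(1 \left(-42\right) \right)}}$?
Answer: $\frac{1}{1761} \approx 0.00056786$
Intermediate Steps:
$L{\left(y \right)} = -3 + y^{2}$ ($L{\left(y \right)} = -3 + y y = -3 + y^{2}$)
$\frac{1}{L{\left(1 \left(-42\right) \right)}} = \frac{1}{-3 + \left(1 \left(-42\right)\right)^{2}} = \frac{1}{-3 + \left(-42\right)^{2}} = \frac{1}{-3 + 1764} = \frac{1}{1761}$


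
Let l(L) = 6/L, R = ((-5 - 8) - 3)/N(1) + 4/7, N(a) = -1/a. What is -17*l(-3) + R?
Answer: 354/7 ≈ 50.571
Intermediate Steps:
R = 116/7 (R = ((-5 - 8) - 3)/((-1/1)) + 4/7 = (-13 - 3)/((-1*1)) + 4*(⅐) = -16/(-1) + 4/7 = -16*(-1) + 4/7 = 16 + 4/7 = 116/7 ≈ 16.571)
-17*l(-3) + R = -102/(-3) + 116/7 = -102*(-1)/3 + 116/7 = -17*(-2) + 116/7 = 34 + 116/7 = 354/7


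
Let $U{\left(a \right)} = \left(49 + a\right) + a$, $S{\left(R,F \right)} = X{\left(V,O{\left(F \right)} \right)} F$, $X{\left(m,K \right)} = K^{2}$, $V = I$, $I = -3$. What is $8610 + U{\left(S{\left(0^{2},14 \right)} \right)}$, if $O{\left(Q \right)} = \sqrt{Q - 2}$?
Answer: $8995$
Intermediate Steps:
$O{\left(Q \right)} = \sqrt{-2 + Q}$
$V = -3$
$S{\left(R,F \right)} = F \left(-2 + F\right)$ ($S{\left(R,F \right)} = \left(\sqrt{-2 + F}\right)^{2} F = \left(-2 + F\right) F = F \left(-2 + F\right)$)
$U{\left(a \right)} = 49 + 2 a$
$8610 + U{\left(S{\left(0^{2},14 \right)} \right)} = 8610 + \left(49 + 2 \cdot 14 \left(-2 + 14\right)\right) = 8610 + \left(49 + 2 \cdot 14 \cdot 12\right) = 8610 + \left(49 + 2 \cdot 168\right) = 8610 + \left(49 + 336\right) = 8610 + 385 = 8995$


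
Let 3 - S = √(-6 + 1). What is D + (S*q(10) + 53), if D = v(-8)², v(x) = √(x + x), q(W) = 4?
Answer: 49 - 4*I*√5 ≈ 49.0 - 8.9443*I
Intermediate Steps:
v(x) = √2*√x (v(x) = √(2*x) = √2*√x)
D = -16 (D = (√2*√(-8))² = (√2*(2*I*√2))² = (4*I)² = -16)
S = 3 - I*√5 (S = 3 - √(-6 + 1) = 3 - √(-5) = 3 - I*√5 ≈ 3.0 - 2.2361*I)
D + (S*q(10) + 53) = -16 + ((3 - I*√5)*4 + 53) = -16 + ((12 - 4*I*√5) + 53) = -16 + (65 - 4*I*√5) = 49 - 4*I*√5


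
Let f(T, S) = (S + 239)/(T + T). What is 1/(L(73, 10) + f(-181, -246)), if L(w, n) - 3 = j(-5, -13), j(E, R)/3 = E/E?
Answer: 362/2179 ≈ 0.16613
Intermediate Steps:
j(E, R) = 3 (j(E, R) = 3*(E/E) = 3*1 = 3)
f(T, S) = (239 + S)/(2*T) (f(T, S) = (239 + S)/((2*T)) = (239 + S)*(1/(2*T)) = (239 + S)/(2*T))
L(w, n) = 6 (L(w, n) = 3 + 3 = 6)
1/(L(73, 10) + f(-181, -246)) = 1/(6 + (½)*(239 - 246)/(-181)) = 1/(6 + (½)*(-1/181)*(-7)) = 1/(6 + 7/362) = 1/(2179/362) = 362/2179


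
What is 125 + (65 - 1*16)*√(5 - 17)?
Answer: 125 + 98*I*√3 ≈ 125.0 + 169.74*I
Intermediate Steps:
125 + (65 - 1*16)*√(5 - 17) = 125 + (65 - 16)*√(-12) = 125 + 49*(2*I*√3) = 125 + 98*I*√3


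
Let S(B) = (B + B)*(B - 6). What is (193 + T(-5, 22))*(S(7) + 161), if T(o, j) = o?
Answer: 32900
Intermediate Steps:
S(B) = 2*B*(-6 + B) (S(B) = (2*B)*(-6 + B) = 2*B*(-6 + B))
(193 + T(-5, 22))*(S(7) + 161) = (193 - 5)*(2*7*(-6 + 7) + 161) = 188*(2*7*1 + 161) = 188*(14 + 161) = 188*175 = 32900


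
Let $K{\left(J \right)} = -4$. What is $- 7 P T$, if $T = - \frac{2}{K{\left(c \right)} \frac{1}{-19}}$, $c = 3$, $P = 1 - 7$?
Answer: $-399$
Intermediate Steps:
$P = -6$
$T = - \frac{19}{2}$ ($T = - \frac{2}{\left(-4\right) \frac{1}{-19}} = - \frac{2}{\left(-4\right) \left(- \frac{1}{19}\right)} = - \frac{2}{\frac{4}{19}} = \left(-2\right) \frac{19}{4} = - \frac{19}{2} \approx -9.5$)
$- 7 P T = \left(-7\right) \left(-6\right) \left(- \frac{19}{2}\right) = 42 \left(- \frac{19}{2}\right) = -399$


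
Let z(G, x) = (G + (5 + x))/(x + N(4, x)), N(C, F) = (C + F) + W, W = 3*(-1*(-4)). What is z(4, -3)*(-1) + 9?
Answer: 42/5 ≈ 8.4000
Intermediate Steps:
W = 12 (W = 3*4 = 12)
N(C, F) = 12 + C + F (N(C, F) = (C + F) + 12 = 12 + C + F)
z(G, x) = (5 + G + x)/(16 + 2*x) (z(G, x) = (G + (5 + x))/(x + (12 + 4 + x)) = (5 + G + x)/(x + (16 + x)) = (5 + G + x)/(16 + 2*x))
z(4, -3)*(-1) + 9 = ((5 + 4 - 3)/(2*(8 - 3)))*(-1) + 9 = ((½)*6/5)*(-1) + 9 = ((½)*(⅕)*6)*(-1) + 9 = (⅗)*(-1) + 9 = -⅗ + 9 = 42/5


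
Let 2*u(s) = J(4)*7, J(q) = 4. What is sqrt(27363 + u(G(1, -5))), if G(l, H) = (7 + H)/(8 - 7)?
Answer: sqrt(27377) ≈ 165.46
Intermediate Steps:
G(l, H) = 7 + H (G(l, H) = (7 + H)/1 = (7 + H)*1 = 7 + H)
u(s) = 14 (u(s) = (4*7)/2 = (1/2)*28 = 14)
sqrt(27363 + u(G(1, -5))) = sqrt(27363 + 14) = sqrt(27377)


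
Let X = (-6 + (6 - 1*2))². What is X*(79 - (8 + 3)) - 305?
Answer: -33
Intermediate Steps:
X = 4 (X = (-6 + (6 - 2))² = (-6 + 4)² = (-2)² = 4)
X*(79 - (8 + 3)) - 305 = 4*(79 - (8 + 3)) - 305 = 4*(79 - 11) - 305 = 4*68 - 305 = 272 - 305 = -33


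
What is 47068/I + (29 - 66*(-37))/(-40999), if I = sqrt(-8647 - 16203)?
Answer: -353/5857 - 3362*I*sqrt(994)/355 ≈ -0.06027 - 298.58*I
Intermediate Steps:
I = 5*I*sqrt(994) (I = sqrt(-24850) = 5*I*sqrt(994) ≈ 157.64*I)
47068/I + (29 - 66*(-37))/(-40999) = 47068/((5*I*sqrt(994))) + (29 - 66*(-37))/(-40999) = 47068*(-I*sqrt(994)/4970) + (29 + 2442)*(-1/40999) = -3362*I*sqrt(994)/355 + 2471*(-1/40999) = -3362*I*sqrt(994)/355 - 353/5857 = -353/5857 - 3362*I*sqrt(994)/355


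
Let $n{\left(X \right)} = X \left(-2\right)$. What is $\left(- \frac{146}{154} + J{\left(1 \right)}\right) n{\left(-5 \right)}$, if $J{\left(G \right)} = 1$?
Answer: $\frac{40}{77} \approx 0.51948$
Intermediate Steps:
$n{\left(X \right)} = - 2 X$
$\left(- \frac{146}{154} + J{\left(1 \right)}\right) n{\left(-5 \right)} = \left(- \frac{146}{154} + 1\right) \left(\left(-2\right) \left(-5\right)\right) = \left(\left(-146\right) \frac{1}{154} + 1\right) 10 = \left(- \frac{73}{77} + 1\right) 10 = \frac{4}{77} \cdot 10 = \frac{40}{77}$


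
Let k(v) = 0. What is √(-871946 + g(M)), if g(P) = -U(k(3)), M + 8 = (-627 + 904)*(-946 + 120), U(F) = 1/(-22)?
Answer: I*√422021842/22 ≈ 933.78*I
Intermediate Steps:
U(F) = -1/22
M = -228810 (M = -8 + (-627 + 904)*(-946 + 120) = -8 + 277*(-826) = -8 - 228802 = -228810)
g(P) = 1/22 (g(P) = -1*(-1/22) = 1/22)
√(-871946 + g(M)) = √(-871946 + 1/22) = √(-19182811/22) = I*√422021842/22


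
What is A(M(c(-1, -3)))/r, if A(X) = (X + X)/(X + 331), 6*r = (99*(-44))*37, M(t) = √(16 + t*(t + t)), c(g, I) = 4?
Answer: 16/490289701 - 1324*√3/1470869103 ≈ -1.5265e-6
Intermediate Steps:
M(t) = √(16 + 2*t²) (M(t) = √(16 + t*(2*t)) = √(16 + 2*t²))
r = -26862 (r = ((99*(-44))*37)/6 = (-4356*37)/6 = (⅙)*(-161172) = -26862)
A(X) = 2*X/(331 + X) (A(X) = (2*X)/(331 + X) = 2*X/(331 + X))
A(M(c(-1, -3)))/r = (2*√(16 + 2*4²)/(331 + √(16 + 2*4²)))/(-26862) = (2*√(16 + 2*16)/(331 + √(16 + 2*16)))*(-1/26862) = (2*√(16 + 32)/(331 + √(16 + 32)))*(-1/26862) = (2*√48/(331 + √48))*(-1/26862) = (2*(4*√3)/(331 + 4*√3))*(-1/26862) = (8*√3/(331 + 4*√3))*(-1/26862) = -4*√3/(13431*(331 + 4*√3))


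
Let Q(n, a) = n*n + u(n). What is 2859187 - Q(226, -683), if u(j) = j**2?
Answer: 2757035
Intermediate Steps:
Q(n, a) = 2*n**2 (Q(n, a) = n*n + n**2 = n**2 + n**2 = 2*n**2)
2859187 - Q(226, -683) = 2859187 - 2*226**2 = 2859187 - 2*51076 = 2859187 - 1*102152 = 2859187 - 102152 = 2757035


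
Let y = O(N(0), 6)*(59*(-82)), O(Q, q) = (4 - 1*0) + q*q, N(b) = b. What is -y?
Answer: 193520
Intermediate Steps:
O(Q, q) = 4 + q**2 (O(Q, q) = (4 + 0) + q**2 = 4 + q**2)
y = -193520 (y = (4 + 6**2)*(59*(-82)) = (4 + 36)*(-4838) = 40*(-4838) = -193520)
-y = -1*(-193520) = 193520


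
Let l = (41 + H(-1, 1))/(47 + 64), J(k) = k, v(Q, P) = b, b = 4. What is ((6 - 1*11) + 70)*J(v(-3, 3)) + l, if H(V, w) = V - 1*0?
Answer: 28900/111 ≈ 260.36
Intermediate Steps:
H(V, w) = V (H(V, w) = V + 0 = V)
v(Q, P) = 4
l = 40/111 (l = (41 - 1)/(47 + 64) = 40/111 ≈ 0.36036)
((6 - 1*11) + 70)*J(v(-3, 3)) + l = ((6 - 1*11) + 70)*4 + 40/111 = ((6 - 11) + 70)*4 + 40/111 = (-5 + 70)*4 + 40/111 = 65*4 + 40/111 = 260 + 40/111 = 28900/111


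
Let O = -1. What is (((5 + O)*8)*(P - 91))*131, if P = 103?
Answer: 50304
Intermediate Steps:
(((5 + O)*8)*(P - 91))*131 = (((5 - 1)*8)*(103 - 91))*131 = ((4*8)*12)*131 = (32*12)*131 = 384*131 = 50304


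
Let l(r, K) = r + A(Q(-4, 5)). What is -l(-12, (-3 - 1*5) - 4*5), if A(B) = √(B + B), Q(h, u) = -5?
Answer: 12 - I*√10 ≈ 12.0 - 3.1623*I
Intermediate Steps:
A(B) = √2*√B (A(B) = √(2*B) = √2*√B)
l(r, K) = r + I*√10 (l(r, K) = r + √2*√(-5) = r + √2*(I*√5) = r + I*√10)
-l(-12, (-3 - 1*5) - 4*5) = -(-12 + I*√10) = 12 - I*√10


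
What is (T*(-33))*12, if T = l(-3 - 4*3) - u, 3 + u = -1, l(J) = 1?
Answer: -1980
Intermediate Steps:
u = -4 (u = -3 - 1 = -4)
T = 5 (T = 1 - 1*(-4) = 1 + 4 = 5)
(T*(-33))*12 = (5*(-33))*12 = -165*12 = -1980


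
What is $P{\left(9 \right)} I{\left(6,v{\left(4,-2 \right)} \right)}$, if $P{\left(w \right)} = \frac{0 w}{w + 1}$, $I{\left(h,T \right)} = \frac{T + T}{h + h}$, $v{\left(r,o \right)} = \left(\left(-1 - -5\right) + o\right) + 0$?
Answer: $0$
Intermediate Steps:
$v{\left(r,o \right)} = 4 + o$ ($v{\left(r,o \right)} = \left(\left(-1 + 5\right) + o\right) + 0 = \left(4 + o\right) + 0 = 4 + o$)
$I{\left(h,T \right)} = \frac{T}{h}$ ($I{\left(h,T \right)} = \frac{2 T}{2 h} = 2 T \frac{1}{2 h} = \frac{T}{h}$)
$P{\left(w \right)} = 0$ ($P{\left(w \right)} = \frac{0}{1 + w} = 0$)
$P{\left(9 \right)} I{\left(6,v{\left(4,-2 \right)} \right)} = 0 \frac{4 - 2}{6} = 0 \cdot 2 \cdot \frac{1}{6} = 0 \cdot \frac{1}{3} = 0$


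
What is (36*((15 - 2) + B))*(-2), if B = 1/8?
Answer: -945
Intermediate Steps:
B = ⅛ ≈ 0.12500
(36*((15 - 2) + B))*(-2) = (36*((15 - 2) + ⅛))*(-2) = (36*(13 + ⅛))*(-2) = (36*(105/8))*(-2) = (945/2)*(-2) = -945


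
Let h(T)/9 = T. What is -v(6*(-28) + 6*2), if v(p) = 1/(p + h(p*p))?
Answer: -1/218868 ≈ -4.5690e-6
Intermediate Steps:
h(T) = 9*T
v(p) = 1/(p + 9*p²) (v(p) = 1/(p + 9*(p*p)) = 1/(p + 9*p²))
-v(6*(-28) + 6*2) = -1/((6*(-28) + 6*2)*(1 + 9*(6*(-28) + 6*2))) = -1/((-168 + 12)*(1 + 9*(-168 + 12))) = -1/((-156)*(1 + 9*(-156))) = -(-1)/(156*(1 - 1404)) = -(-1)/(156*(-1403)) = -(-1)*(-1)/(156*1403) = -1*1/218868 = -1/218868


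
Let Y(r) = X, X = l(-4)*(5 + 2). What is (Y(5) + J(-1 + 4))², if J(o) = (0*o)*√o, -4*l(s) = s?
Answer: 49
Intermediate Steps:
l(s) = -s/4
X = 7 (X = (-¼*(-4))*(5 + 2) = 1*7 = 7)
Y(r) = 7
J(o) = 0 (J(o) = 0*√o = 0)
(Y(5) + J(-1 + 4))² = (7 + 0)² = 7² = 49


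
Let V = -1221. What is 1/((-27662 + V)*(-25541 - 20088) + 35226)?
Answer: 1/1317937633 ≈ 7.5876e-10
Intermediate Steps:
1/((-27662 + V)*(-25541 - 20088) + 35226) = 1/((-27662 - 1221)*(-25541 - 20088) + 35226) = 1/(-28883*(-45629) + 35226) = 1/(1317902407 + 35226) = 1/1317937633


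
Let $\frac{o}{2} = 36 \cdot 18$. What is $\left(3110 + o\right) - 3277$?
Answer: $1129$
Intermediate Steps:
$o = 1296$ ($o = 2 \cdot 36 \cdot 18 = 2 \cdot 648 = 1296$)
$\left(3110 + o\right) - 3277 = \left(3110 + 1296\right) - 3277 = 4406 - 3277 = 1129$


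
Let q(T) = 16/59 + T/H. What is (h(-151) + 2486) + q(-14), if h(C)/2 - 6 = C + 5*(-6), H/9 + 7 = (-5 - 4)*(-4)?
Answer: 32895614/15399 ≈ 2136.2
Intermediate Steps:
H = 261 (H = -63 + 9*((-5 - 4)*(-4)) = -63 + 9*(-9*(-4)) = -63 + 9*36 = -63 + 324 = 261)
h(C) = -48 + 2*C (h(C) = 12 + 2*(C + 5*(-6)) = 12 + 2*(C - 30) = 12 + 2*(-30 + C) = 12 + (-60 + 2*C) = -48 + 2*C)
q(T) = 16/59 + T/261
(h(-151) + 2486) + q(-14) = ((-48 + 2*(-151)) + 2486) + (16/59 + (1/261)*(-14)) = ((-48 - 302) + 2486) + (16/59 - 14/261) = (-350 + 2486) + 3350/15399 = 2136 + 3350/15399 = 32895614/15399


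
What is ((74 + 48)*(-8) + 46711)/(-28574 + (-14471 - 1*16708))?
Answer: -45735/59753 ≈ -0.76540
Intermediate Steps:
((74 + 48)*(-8) + 46711)/(-28574 + (-14471 - 1*16708)) = (122*(-8) + 46711)/(-28574 + (-14471 - 16708)) = (-976 + 46711)/(-28574 - 31179) = 45735/(-59753) = 45735*(-1/59753) = -45735/59753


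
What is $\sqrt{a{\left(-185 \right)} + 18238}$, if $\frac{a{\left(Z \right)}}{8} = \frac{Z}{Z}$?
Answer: $\sqrt{18246} \approx 135.08$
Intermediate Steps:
$a{\left(Z \right)} = 8$ ($a{\left(Z \right)} = 8 \frac{Z}{Z} = 8 \cdot 1 = 8$)
$\sqrt{a{\left(-185 \right)} + 18238} = \sqrt{8 + 18238} = \sqrt{18246}$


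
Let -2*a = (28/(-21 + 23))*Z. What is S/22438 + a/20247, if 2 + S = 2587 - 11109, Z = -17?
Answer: -4997509/13361829 ≈ -0.37401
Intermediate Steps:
a = 119 (a = -28/(-21 + 23)*(-17)/2 = -28/2*(-17)/2 = -(1/2)*28*(-17)/2 = -7*(-17) = -1/2*(-238) = 119)
S = -8524 (S = -2 + (2587 - 11109) = -2 - 8522 = -8524)
S/22438 + a/20247 = -8524/22438 + 119/20247 = -8524*1/22438 + 119*(1/20247) = -4262/11219 + 7/1191 = -4997509/13361829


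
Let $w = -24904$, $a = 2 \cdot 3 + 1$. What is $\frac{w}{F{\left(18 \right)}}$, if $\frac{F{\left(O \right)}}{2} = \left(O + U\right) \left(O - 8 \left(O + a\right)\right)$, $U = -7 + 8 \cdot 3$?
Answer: $\frac{6226}{3185} \approx 1.9548$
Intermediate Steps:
$a = 7$ ($a = 6 + 1 = 7$)
$U = 17$ ($U = -7 + 24 = 17$)
$F{\left(O \right)} = 2 \left(-56 - 7 O\right) \left(17 + O\right)$ ($F{\left(O \right)} = 2 \left(O + 17\right) \left(O - 8 \left(O + 7\right)\right) = 2 \left(17 + O\right) \left(O - 8 \left(7 + O\right)\right) = 2 \left(17 + O\right) \left(O - \left(56 + 8 O\right)\right) = 2 \left(17 + O\right) \left(-56 - 7 O\right) = 2 \left(-56 - 7 O\right) \left(17 + O\right)$)
$\frac{w}{F{\left(18 \right)}} = - \frac{24904}{-1904 - 6300 - 14 \cdot 18^{2}} = - \frac{24904}{-1904 - 6300 - 4536} = - \frac{24904}{-12740} = \left(-24904\right) \left(- \frac{1}{12740}\right) = \frac{6226}{3185}$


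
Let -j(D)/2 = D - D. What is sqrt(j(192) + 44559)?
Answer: 3*sqrt(4951) ≈ 211.09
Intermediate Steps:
j(D) = 0 (j(D) = -2*(D - D) = -2*0 = 0)
sqrt(j(192) + 44559) = sqrt(0 + 44559) = sqrt(44559) = 3*sqrt(4951)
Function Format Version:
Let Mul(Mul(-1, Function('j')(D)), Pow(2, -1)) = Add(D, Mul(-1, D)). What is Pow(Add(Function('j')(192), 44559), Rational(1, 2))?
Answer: Mul(3, Pow(4951, Rational(1, 2))) ≈ 211.09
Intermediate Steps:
Function('j')(D) = 0 (Function('j')(D) = Mul(-2, Add(D, Mul(-1, D))) = Mul(-2, 0) = 0)
Pow(Add(Function('j')(192), 44559), Rational(1, 2)) = Pow(Add(0, 44559), Rational(1, 2)) = Pow(44559, Rational(1, 2)) = Mul(3, Pow(4951, Rational(1, 2)))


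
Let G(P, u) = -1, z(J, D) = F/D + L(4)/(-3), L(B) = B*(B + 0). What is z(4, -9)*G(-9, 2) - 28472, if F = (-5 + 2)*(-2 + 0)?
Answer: -28466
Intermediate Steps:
L(B) = B**2 (L(B) = B*B = B**2)
F = 6 (F = -3*(-2) = 6)
z(J, D) = -16/3 + 6/D (z(J, D) = 6/D + 4**2/(-3) = 6/D + 16*(-1/3) = 6/D - 16/3 = -16/3 + 6/D)
z(4, -9)*G(-9, 2) - 28472 = (-16/3 + 6/(-9))*(-1) - 28472 = (-16/3 + 6*(-1/9))*(-1) - 28472 = (-16/3 - 2/3)*(-1) - 28472 = -6*(-1) - 28472 = 6 - 28472 = -28466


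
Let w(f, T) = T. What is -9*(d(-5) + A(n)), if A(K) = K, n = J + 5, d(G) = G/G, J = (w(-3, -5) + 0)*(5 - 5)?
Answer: -54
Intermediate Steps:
J = 0 (J = (-5 + 0)*(5 - 5) = -5*0 = 0)
d(G) = 1
n = 5 (n = 0 + 5 = 5)
-9*(d(-5) + A(n)) = -9*(1 + 5) = -9*6 = -54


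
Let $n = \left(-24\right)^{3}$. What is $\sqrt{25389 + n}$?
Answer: $3 \sqrt{1285} \approx 107.54$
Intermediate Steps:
$n = -13824$
$\sqrt{25389 + n} = \sqrt{25389 - 13824} = \sqrt{11565} = 3 \sqrt{1285}$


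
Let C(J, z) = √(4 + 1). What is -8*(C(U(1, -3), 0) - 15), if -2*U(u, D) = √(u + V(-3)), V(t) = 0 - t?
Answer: 120 - 8*√5 ≈ 102.11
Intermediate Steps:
V(t) = -t
U(u, D) = -√(3 + u)/2 (U(u, D) = -√(u - 1*(-3))/2 = -√(u + 3)/2 = -√(3 + u)/2)
C(J, z) = √5
-8*(C(U(1, -3), 0) - 15) = -8*(√5 - 15) = -8*(-15 + √5) = 120 - 8*√5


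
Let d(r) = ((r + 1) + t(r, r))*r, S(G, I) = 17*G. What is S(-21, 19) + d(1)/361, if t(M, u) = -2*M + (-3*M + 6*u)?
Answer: -128874/361 ≈ -356.99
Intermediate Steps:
t(M, u) = -5*M + 6*u
d(r) = r*(1 + 2*r) (d(r) = ((r + 1) + (-5*r + 6*r))*r = ((1 + r) + r)*r = (1 + 2*r)*r = r*(1 + 2*r))
S(-21, 19) + d(1)/361 = 17*(-21) + (1*(1 + 2*1))/361 = -357 + (1*(1 + 2))*(1/361) = -357 + (1*3)*(1/361) = -357 + 3*(1/361) = -357 + 3/361 = -128874/361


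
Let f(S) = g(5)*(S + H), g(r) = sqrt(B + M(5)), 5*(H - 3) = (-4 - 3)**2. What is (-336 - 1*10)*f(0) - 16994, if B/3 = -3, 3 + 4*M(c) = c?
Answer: -16994 - 11072*I*sqrt(34)/5 ≈ -16994.0 - 12912.0*I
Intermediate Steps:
H = 64/5 (H = 3 + (-4 - 3)**2/5 = 3 + (1/5)*(-7)**2 = 3 + (1/5)*49 = 3 + 49/5 = 64/5 ≈ 12.800)
M(c) = -3/4 + c/4
B = -9 (B = 3*(-3) = -9)
g(r) = I*sqrt(34)/2 (g(r) = sqrt(-9 + (-3/4 + (1/4)*5)) = sqrt(-9 + (-3/4 + 5/4)) = sqrt(-9 + 1/2) = sqrt(-17/2) = I*sqrt(34)/2)
f(S) = I*sqrt(34)*(64/5 + S)/2 (f(S) = (I*sqrt(34)/2)*(S + 64/5) = (I*sqrt(34)/2)*(64/5 + S) = I*sqrt(34)*(64/5 + S)/2)
(-336 - 1*10)*f(0) - 16994 = (-336 - 1*10)*(I*sqrt(34)*(64 + 5*0)/10) - 16994 = (-336 - 10)*(I*sqrt(34)*(64 + 0)/10) - 16994 = -173*I*sqrt(34)*64/5 - 16994 = -11072*I*sqrt(34)/5 - 16994 = -16994 - 11072*I*sqrt(34)/5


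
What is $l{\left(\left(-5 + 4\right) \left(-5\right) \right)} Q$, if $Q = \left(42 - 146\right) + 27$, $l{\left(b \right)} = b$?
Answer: $-385$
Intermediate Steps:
$Q = -77$ ($Q = -104 + 27 = -77$)
$l{\left(\left(-5 + 4\right) \left(-5\right) \right)} Q = \left(-5 + 4\right) \left(-5\right) \left(-77\right) = \left(-1\right) \left(-5\right) \left(-77\right) = 5 \left(-77\right) = -385$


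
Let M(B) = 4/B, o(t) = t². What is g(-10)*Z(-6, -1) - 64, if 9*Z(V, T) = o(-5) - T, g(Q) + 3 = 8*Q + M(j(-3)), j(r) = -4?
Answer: -920/3 ≈ -306.67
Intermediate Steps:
g(Q) = -4 + 8*Q (g(Q) = -3 + (8*Q + 4/(-4)) = -3 + (8*Q + 4*(-¼)) = -3 + (8*Q - 1) = -3 + (-1 + 8*Q) = -4 + 8*Q)
Z(V, T) = 25/9 - T/9 (Z(V, T) = ((-5)² - T)/9 = (25 - T)/9 = 25/9 - T/9)
g(-10)*Z(-6, -1) - 64 = (-4 + 8*(-10))*(25/9 - ⅑*(-1)) - 64 = (-4 - 80)*(25/9 + ⅑) - 64 = -84*26/9 - 64 = -728/3 - 64 = -920/3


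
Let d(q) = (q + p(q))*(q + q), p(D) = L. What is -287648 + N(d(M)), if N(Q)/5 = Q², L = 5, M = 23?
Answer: 8007072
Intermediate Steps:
p(D) = 5
d(q) = 2*q*(5 + q) (d(q) = (q + 5)*(q + q) = (5 + q)*(2*q) = 2*q*(5 + q))
N(Q) = 5*Q²
-287648 + N(d(M)) = -287648 + 5*(2*23*(5 + 23))² = -287648 + 5*(2*23*28)² = -287648 + 5*1288² = -287648 + 5*1658944 = -287648 + 8294720 = 8007072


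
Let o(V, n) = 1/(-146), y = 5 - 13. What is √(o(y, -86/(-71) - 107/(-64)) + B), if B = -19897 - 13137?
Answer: 3*I*√78239210/146 ≈ 181.75*I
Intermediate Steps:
y = -8
o(V, n) = -1/146
B = -33034
√(o(y, -86/(-71) - 107/(-64)) + B) = √(-1/146 - 33034) = √(-4822965/146) = 3*I*√78239210/146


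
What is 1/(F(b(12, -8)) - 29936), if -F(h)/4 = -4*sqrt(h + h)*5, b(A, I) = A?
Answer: -1871/56000656 - 5*sqrt(6)/28000328 ≈ -3.3848e-5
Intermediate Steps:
F(h) = 80*sqrt(2)*sqrt(h) (F(h) = -4*(-4*sqrt(h + h))*5 = -4*(-4*sqrt(2)*sqrt(h))*5 = -(-80)*sqrt(2)*sqrt(h) = 80*sqrt(2)*sqrt(h))
1/(F(b(12, -8)) - 29936) = 1/(80*sqrt(2)*sqrt(12) - 29936) = 1/(80*sqrt(2)*(2*sqrt(3)) - 29936) = 1/(160*sqrt(6) - 29936) = 1/(-29936 + 160*sqrt(6))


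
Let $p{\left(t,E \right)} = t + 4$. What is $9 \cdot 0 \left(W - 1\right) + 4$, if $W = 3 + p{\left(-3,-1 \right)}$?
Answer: $4$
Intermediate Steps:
$p{\left(t,E \right)} = 4 + t$
$W = 4$ ($W = 3 + \left(4 - 3\right) = 3 + 1 = 4$)
$9 \cdot 0 \left(W - 1\right) + 4 = 9 \cdot 0 \left(4 - 1\right) + 4 = 9 \cdot 0 \cdot 3 + 4 = 9 \cdot 0 + 4 = 0 + 4 = 4$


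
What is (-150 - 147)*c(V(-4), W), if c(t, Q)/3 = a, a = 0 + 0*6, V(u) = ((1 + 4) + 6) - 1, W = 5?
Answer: 0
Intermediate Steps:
V(u) = 10 (V(u) = (5 + 6) - 1 = 11 - 1 = 10)
a = 0 (a = 0 + 0 = 0)
c(t, Q) = 0 (c(t, Q) = 3*0 = 0)
(-150 - 147)*c(V(-4), W) = (-150 - 147)*0 = -297*0 = 0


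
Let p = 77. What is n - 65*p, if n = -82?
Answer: -5087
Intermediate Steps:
n - 65*p = -82 - 65*77 = -82 - 5005 = -5087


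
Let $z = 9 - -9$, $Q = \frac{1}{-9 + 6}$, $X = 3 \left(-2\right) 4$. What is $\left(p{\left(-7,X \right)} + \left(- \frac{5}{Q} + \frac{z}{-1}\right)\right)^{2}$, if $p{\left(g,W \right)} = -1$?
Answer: $16$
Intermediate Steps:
$X = -24$ ($X = \left(-6\right) 4 = -24$)
$Q = - \frac{1}{3}$ ($Q = \frac{1}{-3} = - \frac{1}{3} \approx -0.33333$)
$z = 18$ ($z = 9 + 9 = 18$)
$\left(p{\left(-7,X \right)} + \left(- \frac{5}{Q} + \frac{z}{-1}\right)\right)^{2} = \left(-1 + \left(- \frac{5}{- \frac{1}{3}} + \frac{18}{-1}\right)\right)^{2} = \left(-1 + \left(\left(-5\right) \left(-3\right) + 18 \left(-1\right)\right)\right)^{2} = \left(-1 + \left(15 - 18\right)\right)^{2} = \left(-1 - 3\right)^{2} = \left(-4\right)^{2} = 16$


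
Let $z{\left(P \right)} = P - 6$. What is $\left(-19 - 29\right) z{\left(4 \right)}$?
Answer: $96$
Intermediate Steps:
$z{\left(P \right)} = -6 + P$
$\left(-19 - 29\right) z{\left(4 \right)} = \left(-19 - 29\right) \left(-6 + 4\right) = \left(-48\right) \left(-2\right) = 96$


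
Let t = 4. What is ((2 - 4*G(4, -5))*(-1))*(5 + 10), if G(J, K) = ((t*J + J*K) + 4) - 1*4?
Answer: -270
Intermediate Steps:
G(J, K) = 4*J + J*K (G(J, K) = ((4*J + J*K) + 4) - 1*4 = (4 + 4*J + J*K) - 4 = 4*J + J*K)
((2 - 4*G(4, -5))*(-1))*(5 + 10) = ((2 - 16*(4 - 5))*(-1))*(5 + 10) = ((2 - 16*(-1))*(-1))*15 = ((2 - 4*(-4))*(-1))*15 = ((2 + 16)*(-1))*15 = (18*(-1))*15 = -18*15 = -270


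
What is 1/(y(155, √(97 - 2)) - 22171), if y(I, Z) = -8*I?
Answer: -1/23411 ≈ -4.2715e-5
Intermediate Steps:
1/(y(155, √(97 - 2)) - 22171) = 1/(-8*155 - 22171) = 1/(-1240 - 22171) = 1/(-23411) = -1/23411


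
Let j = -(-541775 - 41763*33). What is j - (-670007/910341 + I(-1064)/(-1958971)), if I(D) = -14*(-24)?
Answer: 489130855466971181/254761659873 ≈ 1.9200e+6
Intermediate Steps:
I(D) = 336
j = 1919954 (j = -(-541775 - 1378179) = -1*(-1919954) = 1919954)
j - (-670007/910341 + I(-1064)/(-1958971)) = 1919954 - (-670007/910341 + 336/(-1958971)) = 1919954 - (-670007*1/910341 + 336*(-1/1958971)) = 1919954 - (-670007/910341 - 48/279853) = 1919954 - 1*(-187547165339/254761659873) = 1919954 + 187547165339/254761659873 = 489130855466971181/254761659873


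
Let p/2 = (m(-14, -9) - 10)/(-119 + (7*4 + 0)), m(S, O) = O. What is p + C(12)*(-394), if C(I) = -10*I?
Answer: 4302518/91 ≈ 47280.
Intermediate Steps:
p = 38/91 (p = 2*((-9 - 10)/(-119 + (7*4 + 0))) = 2*(-19/(-119 + (28 + 0))) = 2*(-19/(-119 + 28)) = 2*(-19/(-91)) = 2*(-19*(-1/91)) = 2*(19/91) = 38/91 ≈ 0.41758)
p + C(12)*(-394) = 38/91 - 10*12*(-394) = 38/91 - 120*(-394) = 38/91 + 47280 = 4302518/91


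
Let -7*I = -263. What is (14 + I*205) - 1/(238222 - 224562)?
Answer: 737817573/95620 ≈ 7716.1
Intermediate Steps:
I = 263/7 (I = -1/7*(-263) = 263/7 ≈ 37.571)
(14 + I*205) - 1/(238222 - 224562) = (14 + (263/7)*205) - 1/(238222 - 224562) = (14 + 53915/7) - 1/13660 = 54013/7 - 1*1/13660 = 54013/7 - 1/13660 = 737817573/95620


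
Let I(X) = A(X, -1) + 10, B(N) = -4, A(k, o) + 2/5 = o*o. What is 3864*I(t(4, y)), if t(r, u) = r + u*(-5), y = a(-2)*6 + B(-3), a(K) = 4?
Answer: 204792/5 ≈ 40958.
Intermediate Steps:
A(k, o) = -⅖ + o² (A(k, o) = -⅖ + o*o = -⅖ + o²)
y = 20 (y = 4*6 - 4 = 24 - 4 = 20)
t(r, u) = r - 5*u
I(X) = 53/5 (I(X) = (-⅖ + (-1)²) + 10 = (-⅖ + 1) + 10 = ⅗ + 10 = 53/5)
3864*I(t(4, y)) = 3864*(53/5) = 204792/5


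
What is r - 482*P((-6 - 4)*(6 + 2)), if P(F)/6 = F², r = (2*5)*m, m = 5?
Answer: -18508750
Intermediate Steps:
r = 50 (r = (2*5)*5 = 10*5 = 50)
P(F) = 6*F²
r - 482*P((-6 - 4)*(6 + 2)) = 50 - 2892*((-6 - 4)*(6 + 2))² = 50 - 2892*(-10*8)² = 50 - 2892*(-80)² = 50 - 2892*6400 = 50 - 482*38400 = 50 - 18508800 = -18508750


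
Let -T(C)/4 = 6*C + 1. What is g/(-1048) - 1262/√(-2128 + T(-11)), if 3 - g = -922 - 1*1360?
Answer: -2285/1048 + 631*I*√467/467 ≈ -2.1803 + 29.199*I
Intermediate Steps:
g = 2285 (g = 3 - (-922 - 1*1360) = 3 - (-922 - 1360) = 3 - 1*(-2282) = 3 + 2282 = 2285)
T(C) = -4 - 24*C (T(C) = -4*(6*C + 1) = -4*(1 + 6*C) = -4 - 24*C)
g/(-1048) - 1262/√(-2128 + T(-11)) = 2285/(-1048) - 1262/√(-2128 + (-4 - 24*(-11))) = 2285*(-1/1048) - 1262/√(-2128 + (-4 + 264)) = -2285/1048 - 1262/√(-2128 + 260) = -2285/1048 - 1262*(-I*√467/934) = -2285/1048 - (-631)*I*√467/467 = -2285/1048 + 631*I*√467/467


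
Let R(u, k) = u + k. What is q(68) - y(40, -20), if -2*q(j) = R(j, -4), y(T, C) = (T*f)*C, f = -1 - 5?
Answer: -4832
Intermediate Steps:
f = -6
y(T, C) = -6*C*T (y(T, C) = (T*(-6))*C = (-6*T)*C = -6*C*T)
R(u, k) = k + u
q(j) = 2 - j/2 (q(j) = -(-4 + j)/2 = 2 - j/2)
q(68) - y(40, -20) = (2 - ½*68) - (-6)*(-20)*40 = (2 - 34) - 1*4800 = -32 - 4800 = -4832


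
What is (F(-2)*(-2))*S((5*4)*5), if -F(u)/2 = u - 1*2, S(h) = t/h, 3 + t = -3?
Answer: 24/25 ≈ 0.96000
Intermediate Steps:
t = -6 (t = -3 - 3 = -6)
S(h) = -6/h
F(u) = 4 - 2*u (F(u) = -2*(u - 1*2) = -2*(u - 2) = -2*(-2 + u) = 4 - 2*u)
(F(-2)*(-2))*S((5*4)*5) = ((4 - 2*(-2))*(-2))*(-6/((5*4)*5)) = ((4 + 4)*(-2))*(-6/(20*5)) = (8*(-2))*(-6/100) = -(-96)/100 = -16*(-3/50) = 24/25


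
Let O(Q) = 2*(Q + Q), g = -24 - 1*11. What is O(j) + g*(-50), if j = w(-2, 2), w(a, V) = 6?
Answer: 1774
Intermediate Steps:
g = -35 (g = -24 - 11 = -35)
j = 6
O(Q) = 4*Q (O(Q) = 2*(2*Q) = 4*Q)
O(j) + g*(-50) = 4*6 - 35*(-50) = 24 + 1750 = 1774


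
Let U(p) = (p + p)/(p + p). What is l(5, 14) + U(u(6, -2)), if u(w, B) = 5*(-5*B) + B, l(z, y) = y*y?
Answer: 197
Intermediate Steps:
l(z, y) = y²
u(w, B) = -24*B (u(w, B) = -25*B + B = -24*B)
U(p) = 1 (U(p) = (2*p)/((2*p)) = (2*p)*(1/(2*p)) = 1)
l(5, 14) + U(u(6, -2)) = 14² + 1 = 196 + 1 = 197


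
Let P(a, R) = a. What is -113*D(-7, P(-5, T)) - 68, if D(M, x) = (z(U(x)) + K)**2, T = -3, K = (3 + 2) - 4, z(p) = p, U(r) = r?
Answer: -1876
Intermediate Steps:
K = 1 (K = 5 - 4 = 1)
D(M, x) = (1 + x)**2 (D(M, x) = (x + 1)**2 = (1 + x)**2)
-113*D(-7, P(-5, T)) - 68 = -113*(1 - 5)**2 - 68 = -113*(-4)**2 - 68 = -113*16 - 68 = -1808 - 68 = -1876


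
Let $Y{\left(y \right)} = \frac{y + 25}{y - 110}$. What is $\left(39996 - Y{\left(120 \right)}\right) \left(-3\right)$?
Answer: $- \frac{239889}{2} \approx -1.1994 \cdot 10^{5}$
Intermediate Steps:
$Y{\left(y \right)} = \frac{25 + y}{-110 + y}$
$\left(39996 - Y{\left(120 \right)}\right) \left(-3\right) = \left(39996 - \frac{25 + 120}{-110 + 120}\right) \left(-3\right) = \left(39996 - \frac{1}{10} \cdot 145\right) \left(-3\right) = \left(39996 - \frac{29}{2}\right) \left(-3\right) = \frac{79963}{2} \left(-3\right) = - \frac{239889}{2}$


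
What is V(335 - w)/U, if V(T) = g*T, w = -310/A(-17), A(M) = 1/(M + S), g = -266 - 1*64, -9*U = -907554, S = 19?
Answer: -472725/151259 ≈ -3.1253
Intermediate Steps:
U = 302518/3 (U = -⅑*(-907554) = 302518/3 ≈ 1.0084e+5)
g = -330 (g = -266 - 64 = -330)
A(M) = 1/(19 + M) (A(M) = 1/(M + 19) = 1/(19 + M))
w = -620 (w = -310/(1/(19 - 17)) = -310/(1/2) = -310/½ = -310*2 = -620)
V(T) = -330*T
V(335 - w)/U = (-330*(335 - 1*(-620)))/(302518/3) = -330*(335 + 620)*(3/302518) = -330*955*(3/302518) = -315150*3/302518 = -472725/151259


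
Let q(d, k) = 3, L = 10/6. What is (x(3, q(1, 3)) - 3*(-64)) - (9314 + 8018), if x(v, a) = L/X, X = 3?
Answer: -154255/9 ≈ -17139.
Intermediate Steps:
L = 5/3 (L = 10*(1/6) = 5/3 ≈ 1.6667)
x(v, a) = 5/9 (x(v, a) = (5/3)/3 = (5/3)*(1/3) = 5/9)
(x(3, q(1, 3)) - 3*(-64)) - (9314 + 8018) = (5/9 - 3*(-64)) - (9314 + 8018) = (5/9 + 192) - 1*17332 = 1733/9 - 17332 = -154255/9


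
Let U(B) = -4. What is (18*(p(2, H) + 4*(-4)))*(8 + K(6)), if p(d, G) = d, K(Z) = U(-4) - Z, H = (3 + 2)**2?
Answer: 504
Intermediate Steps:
H = 25 (H = 5**2 = 25)
K(Z) = -4 - Z
(18*(p(2, H) + 4*(-4)))*(8 + K(6)) = (18*(2 + 4*(-4)))*(8 + (-4 - 1*6)) = (18*(2 - 16))*(8 + (-4 - 6)) = (18*(-14))*(8 - 10) = -252*(-2) = 504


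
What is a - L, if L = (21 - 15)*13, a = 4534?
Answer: 4456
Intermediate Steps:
L = 78 (L = 6*13 = 78)
a - L = 4534 - 1*78 = 4534 - 78 = 4456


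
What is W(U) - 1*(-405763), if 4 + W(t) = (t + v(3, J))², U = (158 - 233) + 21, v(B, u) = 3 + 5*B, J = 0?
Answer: 407055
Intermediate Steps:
U = -54 (U = -75 + 21 = -54)
W(t) = -4 + (18 + t)² (W(t) = -4 + (t + (3 + 5*3))² = -4 + (t + (3 + 15))² = -4 + (t + 18)² = -4 + (18 + t)²)
W(U) - 1*(-405763) = (-4 + (18 - 54)²) - 1*(-405763) = (-4 + (-36)²) + 405763 = (-4 + 1296) + 405763 = 1292 + 405763 = 407055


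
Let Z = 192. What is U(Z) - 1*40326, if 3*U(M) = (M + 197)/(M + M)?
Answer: -46455163/1152 ≈ -40326.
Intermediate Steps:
U(M) = (197 + M)/(6*M) (U(M) = ((M + 197)/(M + M))/3 = ((197 + M)/((2*M)))/3 = ((197 + M)*(1/(2*M)))/3 = ((197 + M)/(2*M))/3 = (197 + M)/(6*M))
U(Z) - 1*40326 = (⅙)*(197 + 192)/192 - 1*40326 = (⅙)*(1/192)*389 - 40326 = 389/1152 - 40326 = -46455163/1152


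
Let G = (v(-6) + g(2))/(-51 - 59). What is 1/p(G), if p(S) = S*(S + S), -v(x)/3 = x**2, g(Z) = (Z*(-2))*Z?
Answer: 3025/6728 ≈ 0.44961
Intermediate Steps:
g(Z) = -2*Z**2 (g(Z) = (-2*Z)*Z = -2*Z**2)
v(x) = -3*x**2
G = 58/55 (G = (-3*(-6)**2 - 2*2**2)/(-51 - 59) = (-3*36 - 2*4)/(-110) = (-108 - 8)*(-1/110) = -116*(-1/110) = 58/55 ≈ 1.0545)
p(S) = 2*S**2 (p(S) = S*(2*S) = 2*S**2)
1/p(G) = 1/(2*(58/55)**2) = 1/(2*(3364/3025)) = 1/(6728/3025) = 3025/6728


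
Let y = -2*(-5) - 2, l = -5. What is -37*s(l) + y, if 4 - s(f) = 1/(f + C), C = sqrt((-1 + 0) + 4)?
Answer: -3265/22 - 37*sqrt(3)/22 ≈ -151.32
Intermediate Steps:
y = 8 (y = 10 - 2 = 8)
C = sqrt(3) (C = sqrt(-1 + 4) = sqrt(3) ≈ 1.7320)
s(f) = 4 - 1/(f + sqrt(3))
-37*s(l) + y = -37*(-1 + 4*(-5) + 4*sqrt(3))/(-5 + sqrt(3)) + 8 = -37*(-1 - 20 + 4*sqrt(3))/(-5 + sqrt(3)) + 8 = -37*(-21 + 4*sqrt(3))/(-5 + sqrt(3)) + 8 = 8 - 37*(-21 + 4*sqrt(3))/(-5 + sqrt(3))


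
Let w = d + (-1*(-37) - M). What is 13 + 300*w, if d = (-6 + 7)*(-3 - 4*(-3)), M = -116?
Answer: 48613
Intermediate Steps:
d = 9 (d = 1*(-3 + 12) = 1*9 = 9)
w = 162 (w = 9 + (-1*(-37) - 1*(-116)) = 9 + (37 + 116) = 9 + 153 = 162)
13 + 300*w = 13 + 300*162 = 13 + 48600 = 48613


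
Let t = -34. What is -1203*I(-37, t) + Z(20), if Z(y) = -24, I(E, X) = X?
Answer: 40878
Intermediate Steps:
-1203*I(-37, t) + Z(20) = -1203*(-34) - 24 = 40902 - 24 = 40878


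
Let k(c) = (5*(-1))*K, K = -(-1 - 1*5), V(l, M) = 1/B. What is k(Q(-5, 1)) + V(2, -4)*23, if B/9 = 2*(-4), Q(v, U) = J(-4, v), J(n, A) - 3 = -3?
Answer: -2183/72 ≈ -30.319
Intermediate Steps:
J(n, A) = 0 (J(n, A) = 3 - 3 = 0)
Q(v, U) = 0
B = -72 (B = 9*(2*(-4)) = 9*(-8) = -72)
V(l, M) = -1/72 (V(l, M) = 1/(-72) = -1/72)
K = 6 (K = -(-1 - 5) = -1*(-6) = 6)
k(c) = -30 (k(c) = (5*(-1))*6 = -5*6 = -30)
k(Q(-5, 1)) + V(2, -4)*23 = -30 - 1/72*23 = -30 - 23/72 = -2183/72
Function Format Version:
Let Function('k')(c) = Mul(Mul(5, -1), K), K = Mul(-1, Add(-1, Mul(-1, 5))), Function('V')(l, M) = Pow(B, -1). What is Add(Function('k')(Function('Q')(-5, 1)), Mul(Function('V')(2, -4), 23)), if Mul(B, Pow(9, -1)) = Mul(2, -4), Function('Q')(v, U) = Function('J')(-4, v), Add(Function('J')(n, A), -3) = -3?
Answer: Rational(-2183, 72) ≈ -30.319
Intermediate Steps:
Function('J')(n, A) = 0 (Function('J')(n, A) = Add(3, -3) = 0)
Function('Q')(v, U) = 0
B = -72 (B = Mul(9, Mul(2, -4)) = Mul(9, -8) = -72)
Function('V')(l, M) = Rational(-1, 72) (Function('V')(l, M) = Pow(-72, -1) = Rational(-1, 72))
K = 6 (K = Mul(-1, Add(-1, -5)) = Mul(-1, -6) = 6)
Function('k')(c) = -30 (Function('k')(c) = Mul(Mul(5, -1), 6) = Mul(-5, 6) = -30)
Add(Function('k')(Function('Q')(-5, 1)), Mul(Function('V')(2, -4), 23)) = Add(-30, Mul(Rational(-1, 72), 23)) = Add(-30, Rational(-23, 72)) = Rational(-2183, 72)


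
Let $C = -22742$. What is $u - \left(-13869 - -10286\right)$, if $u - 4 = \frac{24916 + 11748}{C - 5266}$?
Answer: $\frac{12553504}{3501} \approx 3585.7$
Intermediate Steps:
$u = \frac{9421}{3501}$ ($u = 4 + \frac{24916 + 11748}{-22742 - 5266} = 4 + \frac{36664}{-28008} = 4 + 36664 \left(- \frac{1}{28008}\right) = 4 - \frac{4583}{3501} = \frac{9421}{3501} \approx 2.6909$)
$u - \left(-13869 - -10286\right) = \frac{9421}{3501} - \left(-13869 - -10286\right) = \frac{9421}{3501} - \left(-13869 + 10286\right) = \frac{9421}{3501} - -3583 = \frac{9421}{3501} + 3583 = \frac{12553504}{3501}$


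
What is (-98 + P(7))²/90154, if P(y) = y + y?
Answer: 3528/45077 ≈ 0.078266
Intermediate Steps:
P(y) = 2*y
(-98 + P(7))²/90154 = (-98 + 2*7)²/90154 = (-98 + 14)²*(1/90154) = (-84)²*(1/90154) = 7056*(1/90154) = 3528/45077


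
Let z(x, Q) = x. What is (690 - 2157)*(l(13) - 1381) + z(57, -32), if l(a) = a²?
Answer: 1778061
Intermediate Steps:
(690 - 2157)*(l(13) - 1381) + z(57, -32) = (690 - 2157)*(13² - 1381) + 57 = -1467*(169 - 1381) + 57 = -1467*(-1212) + 57 = 1778004 + 57 = 1778061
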